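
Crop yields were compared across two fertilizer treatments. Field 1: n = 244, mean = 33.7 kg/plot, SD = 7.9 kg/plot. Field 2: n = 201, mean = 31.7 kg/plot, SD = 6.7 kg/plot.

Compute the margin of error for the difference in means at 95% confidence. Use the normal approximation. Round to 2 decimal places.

Per-group SEs: s₁/√n₁ = 7.9/√244 = 0.5057, s₂/√n₂ = 6.7/√201 = 0.4726.
Unpooled SE of the difference: √(0.25573249 + 0.22335076) = 0.6922.
Margin of error = z* · SE = 1.960 × 0.6922 = 1.3567.

1.36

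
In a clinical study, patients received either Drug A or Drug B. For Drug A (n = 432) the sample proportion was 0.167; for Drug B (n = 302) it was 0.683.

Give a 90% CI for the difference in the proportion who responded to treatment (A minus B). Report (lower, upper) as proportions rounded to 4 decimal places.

(-0.5690, -0.4630)

Each SE is √(p̂(1−p̂)/n): √(0.1670·0.8330/432) = 0.01794 and √(0.6830·0.3170/302) = 0.02678.
SE(p̂₁ − p̂₂) = √(SE₁² + SE₂²) = √(0.0003218436 + 0.0007171684) = 0.03223, since the two samples are independent.
At 90% confidence z* = 1.645; margin = 1.645 × 0.03223 = 0.05302.
The difference is 0.1670 − 0.6830 = -0.5160, so the interval is -0.5160 ± 0.05302 = (-0.5690, -0.4630).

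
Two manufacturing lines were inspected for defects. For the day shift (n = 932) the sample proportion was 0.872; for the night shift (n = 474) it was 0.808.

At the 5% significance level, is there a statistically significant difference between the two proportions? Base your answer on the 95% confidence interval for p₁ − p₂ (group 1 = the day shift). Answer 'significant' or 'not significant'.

significant

SE₁ = √(p̂₁(1−p̂₁)/n₁) = √(0.8720·0.1280/932) = 0.01094; SE₂ = √(0.8080·0.1920/474) = 0.01809.
Independent samples: SE of the difference = √(SE₁² + SE₂²) = √(0.0001196836 + 0.0003272481) = 0.02114.
z* for 95% confidence is 1.960, so the margin of error is 1.960 × 0.02114 = 0.04143.
Point estimate p̂₁ − p̂₂ = 0.8720 − 0.8080 = 0.0640.
0.0640 ± 0.04143 → (0.02257, 0.10543).
The interval (0.02257, 0.10543) does not contain 0, so the difference is significant.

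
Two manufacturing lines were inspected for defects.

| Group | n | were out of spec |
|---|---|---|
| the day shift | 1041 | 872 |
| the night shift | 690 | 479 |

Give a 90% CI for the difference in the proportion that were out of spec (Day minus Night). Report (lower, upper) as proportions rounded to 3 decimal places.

p̂₁ = 872/1041 = 0.8377 and p̂₂ = 479/690 = 0.6942.
SE₁ = √(p̂₁(1−p̂₁)/n₁) = √(0.8377·0.1623/1041) = 0.01143; SE₂ = √(0.6942·0.3058/690) = 0.01754.
Independent samples: SE of the difference = √(SE₁² + SE₂²) = √(0.0001306449 + 0.0003076516) = 0.02094.
z* for 90% confidence is 1.645, so the margin of error is 1.645 × 0.02094 = 0.03445.
Point estimate p̂₁ − p̂₂ = 0.8377 − 0.6942 = 0.1435.
0.1435 ± 0.03445 → (0.109, 0.178).

(0.109, 0.178)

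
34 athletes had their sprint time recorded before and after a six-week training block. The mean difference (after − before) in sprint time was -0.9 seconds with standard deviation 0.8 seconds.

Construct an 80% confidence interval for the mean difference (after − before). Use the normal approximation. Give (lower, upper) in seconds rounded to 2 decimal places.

(-1.08, -0.72)

Paired design: SE = s_d/√n = 0.8/√34 = 0.1372.
z* = 1.282; margin of error = 1.282 × 0.1372 = 0.1759.
-0.9 ± 0.1759 → (-1.08, -0.72).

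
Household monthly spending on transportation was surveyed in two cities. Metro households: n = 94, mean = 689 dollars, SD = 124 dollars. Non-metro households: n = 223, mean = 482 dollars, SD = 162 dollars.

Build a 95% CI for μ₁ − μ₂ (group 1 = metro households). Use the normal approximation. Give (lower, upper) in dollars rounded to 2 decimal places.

(174.13, 239.87)

Standard errors of each mean: 124/√94 = 12.7896 and 162/√223 = 10.8483.
SE(x̄₁ − x̄₂) = √(12.7896² + 10.8483²) = 16.7708 for independent samples with unequal variances.
With z* = 1.960, the margin is 1.960 × 16.7708 = 32.8708.
x̄₁ − x̄₂ = 689 − 482 = 207.0000; the interval is 207.0000 ± 32.8708 = (174.13, 239.87).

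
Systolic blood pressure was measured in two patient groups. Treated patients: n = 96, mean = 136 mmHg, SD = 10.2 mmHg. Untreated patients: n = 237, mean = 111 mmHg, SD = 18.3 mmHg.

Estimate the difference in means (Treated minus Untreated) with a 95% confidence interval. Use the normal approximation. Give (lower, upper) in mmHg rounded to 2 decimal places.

(21.90, 28.10)

Standard errors of each mean: 10.2/√96 = 1.0410 and 18.3/√237 = 1.1887.
SE(x̄₁ − x̄₂) = √(1.0410² + 1.1887²) = 1.5801 for independent samples with unequal variances.
With z* = 1.960, the margin is 1.960 × 1.5801 = 3.0970.
x̄₁ − x̄₂ = 136 − 111 = 25.0000; the interval is 25.0000 ± 3.0970 = (21.90, 28.10).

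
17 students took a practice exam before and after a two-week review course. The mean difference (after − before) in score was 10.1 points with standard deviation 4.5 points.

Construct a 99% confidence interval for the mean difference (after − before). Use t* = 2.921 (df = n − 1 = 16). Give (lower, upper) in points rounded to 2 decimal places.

Paired design: SE = s_d/√n = 4.5/√17 = 1.0914.
t* = 2.921; margin of error = 2.921 × 1.0914 = 3.1880.
10.1 ± 3.1880 → (6.91, 13.29).

(6.91, 13.29)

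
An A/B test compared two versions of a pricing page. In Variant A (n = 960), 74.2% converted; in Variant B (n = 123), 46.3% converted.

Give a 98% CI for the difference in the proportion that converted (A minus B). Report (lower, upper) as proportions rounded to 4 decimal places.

Each SE is √(p̂(1−p̂)/n): √(0.7420·0.2580/960) = 0.01412 and √(0.4630·0.5370/123) = 0.04496.
SE(p̂₁ − p̂₂) = √(SE₁² + SE₂²) = √(0.0001993744 + 0.0020214016) = 0.04713, since the two samples are independent.
At 98% confidence z* = 2.326; margin = 2.326 × 0.04713 = 0.10962.
The difference is 0.7420 − 0.4630 = 0.2790, so the interval is 0.2790 ± 0.10962 = (0.1694, 0.3886).

(0.1694, 0.3886)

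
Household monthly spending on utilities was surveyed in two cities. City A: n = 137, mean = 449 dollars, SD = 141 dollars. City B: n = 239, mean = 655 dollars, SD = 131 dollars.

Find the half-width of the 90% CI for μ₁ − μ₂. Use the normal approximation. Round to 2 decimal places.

24.23

Standard errors of each mean: 141/√137 = 12.0464 and 131/√239 = 8.4737.
SE(x̄₁ − x̄₂) = √(12.0464² + 8.4737²) = 14.7282 for independent samples with unequal variances.
With z* = 1.645, the margin is 1.645 × 14.7282 = 24.2279.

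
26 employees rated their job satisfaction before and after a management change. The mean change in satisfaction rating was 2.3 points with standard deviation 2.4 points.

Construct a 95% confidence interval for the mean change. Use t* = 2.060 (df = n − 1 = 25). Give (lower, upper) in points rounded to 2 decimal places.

This is a matched-pairs design, so SE = s_d/√n = 2.4/√26 = 0.4707.
Margin = 2.060 × 0.4707 = 0.9696; the interval is 2.3 ± 0.9696 = (1.33, 3.27).

(1.33, 3.27)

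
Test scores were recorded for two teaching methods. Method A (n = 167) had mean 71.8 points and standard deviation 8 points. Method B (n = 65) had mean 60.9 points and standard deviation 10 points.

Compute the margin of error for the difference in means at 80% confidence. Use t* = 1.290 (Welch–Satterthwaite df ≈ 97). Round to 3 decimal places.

1.788

Standard errors of each mean: 8/√167 = 0.6191 and 10/√65 = 1.2403.
SE(x̄₁ − x̄₂) = √(0.6191² + 1.2403²) = 1.3862 for independent samples with unequal variances.
With t* = 1.290, the margin is 1.290 × 1.3862 = 1.7882.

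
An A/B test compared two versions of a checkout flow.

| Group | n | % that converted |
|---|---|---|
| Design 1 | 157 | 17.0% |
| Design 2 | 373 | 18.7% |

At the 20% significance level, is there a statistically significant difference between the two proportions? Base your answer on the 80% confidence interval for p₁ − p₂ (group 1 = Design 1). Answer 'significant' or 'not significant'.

The two standard errors are √(0.1700×0.8300/157) = 0.02998 and √(0.1870×0.8130/373) = 0.02019.
Because the samples are independent, SE_diff = √(0.02998² + 0.02019²) = 0.03614.
Using z* = 1.282 for 80%, ME = 1.282 × 0.03614 = 0.04633.
p̂₁ − p̂₂ = -0.0170; interval -0.0170 ± 0.04633 gives (-0.06333, 0.02933).
The interval (-0.06333, 0.02933) contains 0, so the difference is not significant.

not significant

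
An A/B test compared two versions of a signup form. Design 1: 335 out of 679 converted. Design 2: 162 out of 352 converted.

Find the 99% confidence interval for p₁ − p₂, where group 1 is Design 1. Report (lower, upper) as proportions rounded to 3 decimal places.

Sample proportions: 335/679 = 0.4934, 162/352 = 0.4602.
Each SE is √(p̂(1−p̂)/n): √(0.4934·0.5066/679) = 0.01919 and √(0.4602·0.5398/352) = 0.02657.
SE(p̂₁ − p̂₂) = √(SE₁² + SE₂²) = √(0.0003682561 + 0.0007059649) = 0.03278, since the two samples are independent.
At 99% confidence z* = 2.576; margin = 2.576 × 0.03278 = 0.08444.
The difference is 0.4934 − 0.4602 = 0.0332, so the interval is 0.0332 ± 0.08444 = (-0.051, 0.118).

(-0.051, 0.118)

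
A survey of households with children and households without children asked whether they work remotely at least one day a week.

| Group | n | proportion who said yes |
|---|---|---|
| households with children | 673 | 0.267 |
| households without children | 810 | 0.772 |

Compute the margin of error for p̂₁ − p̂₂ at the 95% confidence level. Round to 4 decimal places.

Each SE is √(p̂(1−p̂)/n): √(0.2670·0.7330/673) = 0.01705 and √(0.7720·0.2280/810) = 0.01474.
SE(p̂₁ − p̂₂) = √(SE₁² + SE₂²) = √(0.0002907025 + 0.0002172676) = 0.02254, since the two samples are independent.
At 95% confidence z* = 1.960; margin = 1.960 × 0.02254 = 0.04418.

0.0442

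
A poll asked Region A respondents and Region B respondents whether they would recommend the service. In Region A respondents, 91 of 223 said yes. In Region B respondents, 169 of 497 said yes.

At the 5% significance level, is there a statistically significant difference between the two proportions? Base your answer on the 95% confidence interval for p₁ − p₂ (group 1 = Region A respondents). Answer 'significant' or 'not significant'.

p̂₁ = 91/223 = 0.4081 and p̂₂ = 169/497 = 0.3400.
SE₁ = √(p̂₁(1−p̂₁)/n₁) = √(0.4081·0.5919/223) = 0.03291; SE₂ = √(0.3400·0.6600/497) = 0.02125.
Independent samples: SE of the difference = √(SE₁² + SE₂²) = √(0.0010830681 + 0.0004515625) = 0.03917.
z* for 95% confidence is 1.960, so the margin of error is 1.960 × 0.03917 = 0.07677.
Point estimate p̂₁ − p̂₂ = 0.4081 − 0.3400 = 0.0681.
0.0681 ± 0.07677 → (-0.00867, 0.14487).
The interval (-0.00867, 0.14487) contains 0, so the difference is not significant.

not significant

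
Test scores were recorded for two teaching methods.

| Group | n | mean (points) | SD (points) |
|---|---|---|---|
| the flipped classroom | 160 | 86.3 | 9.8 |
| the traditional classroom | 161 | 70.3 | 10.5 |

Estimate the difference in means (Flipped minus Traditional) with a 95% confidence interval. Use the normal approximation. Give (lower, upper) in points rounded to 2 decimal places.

(13.78, 18.22)

SE₁ = s₁/√n₁ = 9.8/√160 = 0.7748; SE₂ = 10.5/√161 = 0.8275.
Independent samples, unequal variances: SE_diff = √(SE₁² + SE₂²) = √(0.60031504 + 0.68475625) = 1.1336.
z* = 1.960, so margin of error = 1.960 × 1.1336 = 2.2219.
Difference in means = 86.3 − 70.3 = 16.0000.
16.0000 ± 2.2219 → (13.78, 18.22).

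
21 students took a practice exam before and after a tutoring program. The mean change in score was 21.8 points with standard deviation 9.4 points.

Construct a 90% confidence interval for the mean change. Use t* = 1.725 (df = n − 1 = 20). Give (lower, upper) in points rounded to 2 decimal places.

This is a matched-pairs design, so SE = s_d/√n = 9.4/√21 = 2.0512.
Margin = 1.725 × 2.0512 = 3.5383; the interval is 21.8 ± 3.5383 = (18.26, 25.34).

(18.26, 25.34)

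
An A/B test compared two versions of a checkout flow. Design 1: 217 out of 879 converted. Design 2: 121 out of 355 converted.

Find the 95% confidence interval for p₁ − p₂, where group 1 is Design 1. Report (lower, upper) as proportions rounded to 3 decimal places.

(-0.151, -0.037)

Sample proportions: 217/879 = 0.2469, 121/355 = 0.3408.
Each SE is √(p̂(1−p̂)/n): √(0.2469·0.7531/879) = 0.01454 and √(0.3408·0.6592/355) = 0.02516.
SE(p̂₁ − p̂₂) = √(SE₁² + SE₂²) = √(0.0002114116 + 0.0006330256) = 0.02906, since the two samples are independent.
At 95% confidence z* = 1.960; margin = 1.960 × 0.02906 = 0.05696.
The difference is 0.2469 − 0.3408 = -0.0939, so the interval is -0.0939 ± 0.05696 = (-0.151, -0.037).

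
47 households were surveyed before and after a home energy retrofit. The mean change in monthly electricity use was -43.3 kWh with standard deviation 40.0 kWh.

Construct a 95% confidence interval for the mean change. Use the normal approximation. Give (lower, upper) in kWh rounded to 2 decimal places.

(-54.74, -31.86)

This is a matched-pairs design, so SE = s_d/√n = 40.0/√47 = 5.8346.
Margin = 1.960 × 5.8346 = 11.4358; the interval is -43.3 ± 11.4358 = (-54.74, -31.86).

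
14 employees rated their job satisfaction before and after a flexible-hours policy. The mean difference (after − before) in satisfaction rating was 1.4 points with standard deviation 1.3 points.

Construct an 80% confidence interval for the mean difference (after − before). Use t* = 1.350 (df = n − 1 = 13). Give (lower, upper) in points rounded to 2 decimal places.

(0.93, 1.87)

Paired design: SE = s_d/√n = 1.3/√14 = 0.3474.
t* = 1.350; margin of error = 1.350 × 0.3474 = 0.4690.
1.4 ± 0.4690 → (0.93, 1.87).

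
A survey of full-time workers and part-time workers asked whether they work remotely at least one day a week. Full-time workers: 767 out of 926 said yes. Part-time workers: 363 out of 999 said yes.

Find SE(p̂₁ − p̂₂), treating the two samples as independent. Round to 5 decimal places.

0.01963

Sample proportions: 767/926 = 0.8283, 363/999 = 0.3634.
Each SE is √(p̂(1−p̂)/n): √(0.8283·0.1717/926) = 0.01239 and √(0.3634·0.6366/999) = 0.01522.
SE(p̂₁ − p̂₂) = √(SE₁² + SE₂²) = √(0.0001535121 + 0.0002316484) = 0.01963, since the two samples are independent.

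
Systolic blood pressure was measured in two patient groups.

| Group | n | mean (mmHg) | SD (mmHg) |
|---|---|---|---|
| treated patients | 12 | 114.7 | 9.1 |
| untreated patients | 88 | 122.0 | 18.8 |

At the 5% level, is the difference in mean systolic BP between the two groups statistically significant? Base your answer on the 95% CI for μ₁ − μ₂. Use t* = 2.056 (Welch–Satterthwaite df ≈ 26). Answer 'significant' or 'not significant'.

significant

Per-group SEs: s₁/√n₁ = 9.1/√12 = 2.6269, s₂/√n₂ = 18.8/√88 = 2.0041.
Unpooled SE of the difference: √(6.90060361 + 4.01641681) = 3.3041.
Margin of error = t* · SE = 2.056 × 3.3041 = 6.7932.
x̄₁ − x̄₂ = 114.7 − 122.0 = -7.3000.
CI: -7.3000 ± 6.7932 = (-14.0932, -0.5068).
The interval (-14.0932, -0.5068) does not contain 0, so the difference is significant.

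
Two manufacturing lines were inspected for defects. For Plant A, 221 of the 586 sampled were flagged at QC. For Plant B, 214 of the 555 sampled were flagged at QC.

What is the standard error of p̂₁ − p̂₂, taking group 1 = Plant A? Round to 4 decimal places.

0.0288

First, p̂₁ = 221/586 = 0.3771; p̂₂ = 214/555 = 0.3856.
The two standard errors are √(0.3771×0.6229/586) = 0.02002 and √(0.3856×0.6144/555) = 0.02066.
Because the samples are independent, SE_diff = √(0.02002² + 0.02066²) = 0.02877.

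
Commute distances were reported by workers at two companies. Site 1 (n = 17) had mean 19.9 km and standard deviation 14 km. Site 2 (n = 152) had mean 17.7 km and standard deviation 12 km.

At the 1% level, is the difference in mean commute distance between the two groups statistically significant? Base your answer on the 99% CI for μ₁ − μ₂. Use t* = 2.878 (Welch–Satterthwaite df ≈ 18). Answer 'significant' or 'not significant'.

not significant

Standard errors of each mean: 14/√17 = 3.3955 and 12/√152 = 0.9733.
SE(x̄₁ − x̄₂) = √(3.3955² + 0.9733²) = 3.5322 for independent samples with unequal variances.
With t* = 2.878, the margin is 2.878 × 3.5322 = 10.1657.
x̄₁ − x̄₂ = 19.9 − 17.7 = 2.2000; the interval is 2.2000 ± 10.1657 = (-7.9657, 12.3657).
The interval (-7.9657, 12.3657) contains 0, so the difference is not significant.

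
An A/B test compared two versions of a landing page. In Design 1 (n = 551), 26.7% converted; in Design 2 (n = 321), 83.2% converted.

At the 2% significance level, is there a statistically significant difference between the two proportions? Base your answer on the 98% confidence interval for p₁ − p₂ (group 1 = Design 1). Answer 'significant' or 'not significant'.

significant

Each SE is √(p̂(1−p̂)/n): √(0.2670·0.7330/551) = 0.01885 and √(0.8320·0.1680/321) = 0.02087.
SE(p̂₁ − p̂₂) = √(SE₁² + SE₂²) = √(0.0003553225 + 0.0004355569) = 0.02812, since the two samples are independent.
At 98% confidence z* = 2.326; margin = 2.326 × 0.02812 = 0.06541.
The difference is 0.2670 − 0.8320 = -0.5650, so the interval is -0.5650 ± 0.06541 = (-0.63041, -0.49959).
The interval (-0.63041, -0.49959) does not contain 0, so the difference is significant.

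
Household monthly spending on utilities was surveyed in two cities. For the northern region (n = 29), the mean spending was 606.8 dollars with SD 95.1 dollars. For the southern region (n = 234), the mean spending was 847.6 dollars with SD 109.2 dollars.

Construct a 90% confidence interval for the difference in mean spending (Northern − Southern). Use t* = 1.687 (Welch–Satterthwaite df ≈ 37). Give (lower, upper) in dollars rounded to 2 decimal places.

(-272.93, -208.67)

Standard errors of each mean: 95.1/√29 = 17.6596 and 109.2/√234 = 7.1386.
SE(x̄₁ − x̄₂) = √(17.6596² + 7.1386²) = 19.0479 for independent samples with unequal variances.
With t* = 1.687, the margin is 1.687 × 19.0479 = 32.1338.
x̄₁ − x̄₂ = 606.8 − 847.6 = -240.8000; the interval is -240.8000 ± 32.1338 = (-272.93, -208.67).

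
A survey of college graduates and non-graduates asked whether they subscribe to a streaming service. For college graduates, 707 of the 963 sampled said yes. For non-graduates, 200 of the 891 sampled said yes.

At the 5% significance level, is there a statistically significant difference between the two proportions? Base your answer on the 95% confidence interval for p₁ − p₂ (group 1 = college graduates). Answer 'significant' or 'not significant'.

p̂₁ = 707/963 = 0.7342 and p̂₂ = 200/891 = 0.2245.
SE₁ = √(p̂₁(1−p̂₁)/n₁) = √(0.7342·0.2658/963) = 0.01424; SE₂ = √(0.2245·0.7755/891) = 0.01398.
Independent samples: SE of the difference = √(SE₁² + SE₂²) = √(0.0002027776 + 0.0001954404) = 0.01996.
z* for 95% confidence is 1.960, so the margin of error is 1.960 × 0.01996 = 0.03912.
Point estimate p̂₁ − p̂₂ = 0.7342 − 0.2245 = 0.5097.
0.5097 ± 0.03912 → (0.47058, 0.54882).
The interval (0.47058, 0.54882) does not contain 0, so the difference is significant.

significant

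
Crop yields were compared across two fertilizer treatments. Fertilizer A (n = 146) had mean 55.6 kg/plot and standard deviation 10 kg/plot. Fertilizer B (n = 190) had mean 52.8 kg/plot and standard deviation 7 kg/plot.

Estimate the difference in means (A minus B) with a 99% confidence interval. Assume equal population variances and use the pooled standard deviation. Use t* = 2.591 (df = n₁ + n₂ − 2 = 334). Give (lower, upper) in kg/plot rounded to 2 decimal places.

Pooled variance s_p² = [145·10² + 189·7²] / (146+190−2) = 71.1407, so s_p = 8.4345.
SE_diff = s_p·√(1/n₁ + 1/n₂) = 8.4345·√(1/146 + 1/190) = 0.9283.
t* = 2.591; margin = 2.591 × 0.9283 = 2.4052.
Difference = 55.6 − 52.8 = 2.8000.
2.8000 ± 2.4052 → (0.39, 5.21).

(0.39, 5.21)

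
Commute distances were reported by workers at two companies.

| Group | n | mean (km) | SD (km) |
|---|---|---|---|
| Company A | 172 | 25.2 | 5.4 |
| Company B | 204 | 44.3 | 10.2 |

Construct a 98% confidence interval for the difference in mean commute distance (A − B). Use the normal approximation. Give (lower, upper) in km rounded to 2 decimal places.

(-21.02, -17.18)

SE₁ = s₁/√n₁ = 5.4/√172 = 0.4117; SE₂ = 10.2/√204 = 0.7141.
Independent samples, unequal variances: SE_diff = √(SE₁² + SE₂²) = √(0.16949689 + 0.50993881) = 0.8243.
z* = 2.326, so margin of error = 2.326 × 0.8243 = 1.9173.
Difference in means = 25.2 − 44.3 = -19.1000.
-19.1000 ± 1.9173 → (-21.02, -17.18).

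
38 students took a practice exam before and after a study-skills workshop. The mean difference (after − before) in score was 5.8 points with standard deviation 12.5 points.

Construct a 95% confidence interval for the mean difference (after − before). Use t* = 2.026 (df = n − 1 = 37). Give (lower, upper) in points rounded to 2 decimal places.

Paired design: SE = s_d/√n = 12.5/√38 = 2.0278.
t* = 2.026; margin of error = 2.026 × 2.0278 = 4.1083.
5.8 ± 4.1083 → (1.69, 9.91).

(1.69, 9.91)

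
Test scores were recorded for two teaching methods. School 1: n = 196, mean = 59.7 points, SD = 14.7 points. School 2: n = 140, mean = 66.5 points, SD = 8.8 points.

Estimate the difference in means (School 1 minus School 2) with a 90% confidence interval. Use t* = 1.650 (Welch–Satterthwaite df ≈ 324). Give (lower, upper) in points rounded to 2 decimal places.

(-8.92, -4.68)

SE₁ = s₁/√n₁ = 14.7/√196 = 1.0500; SE₂ = 8.8/√140 = 0.7437.
Independent samples, unequal variances: SE_diff = √(SE₁² + SE₂²) = √(1.1025 + 0.55308969) = 1.2867.
t* = 1.650, so margin of error = 1.650 × 1.2867 = 2.1231.
Difference in means = 59.7 − 66.5 = -6.8000.
-6.8000 ± 2.1231 → (-8.92, -4.68).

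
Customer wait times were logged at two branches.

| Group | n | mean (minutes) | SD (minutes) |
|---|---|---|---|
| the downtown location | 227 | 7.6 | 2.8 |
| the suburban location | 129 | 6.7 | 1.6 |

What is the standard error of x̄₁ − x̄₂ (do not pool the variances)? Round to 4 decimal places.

0.2332

SE₁ = s₁/√n₁ = 2.8/√227 = 0.1858; SE₂ = 1.6/√129 = 0.1409.
Independent samples, unequal variances: SE_diff = √(SE₁² + SE₂²) = √(0.03452164 + 0.01985281) = 0.2332.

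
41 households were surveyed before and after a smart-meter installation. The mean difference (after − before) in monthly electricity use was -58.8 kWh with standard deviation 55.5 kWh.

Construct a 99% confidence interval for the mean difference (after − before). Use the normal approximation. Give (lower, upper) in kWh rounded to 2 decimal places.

(-81.13, -36.47)

Paired design: SE = s_d/√n = 55.5/√41 = 8.6676.
z* = 2.576; margin of error = 2.576 × 8.6676 = 22.3277.
-58.8 ± 22.3277 → (-81.13, -36.47).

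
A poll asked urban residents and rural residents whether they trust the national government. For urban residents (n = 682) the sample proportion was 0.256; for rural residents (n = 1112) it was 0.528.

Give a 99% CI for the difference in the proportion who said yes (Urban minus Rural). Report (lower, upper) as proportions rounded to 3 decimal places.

Each SE is √(p̂(1−p̂)/n): √(0.2560·0.7440/682) = 0.01671 and √(0.5280·0.4720/1112) = 0.01497.
SE(p̂₁ − p̂₂) = √(SE₁² + SE₂²) = √(0.0002792241 + 0.0002241009) = 0.02243, since the two samples are independent.
At 99% confidence z* = 2.576; margin = 2.576 × 0.02243 = 0.05778.
The difference is 0.2560 − 0.5280 = -0.2720, so the interval is -0.2720 ± 0.05778 = (-0.330, -0.214).

(-0.330, -0.214)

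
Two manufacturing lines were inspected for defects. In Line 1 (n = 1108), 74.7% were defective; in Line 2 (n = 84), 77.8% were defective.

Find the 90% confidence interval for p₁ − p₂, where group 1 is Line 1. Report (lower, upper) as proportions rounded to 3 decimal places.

Each SE is √(p̂(1−p̂)/n): √(0.7470·0.2530/1108) = 0.01306 and √(0.7780·0.2220/84) = 0.04534.
SE(p̂₁ − p̂₂) = √(SE₁² + SE₂²) = √(0.0001705636 + 0.0020557156) = 0.04718, since the two samples are independent.
At 90% confidence z* = 1.645; margin = 1.645 × 0.04718 = 0.07761.
The difference is 0.7470 − 0.7780 = -0.0310, so the interval is -0.0310 ± 0.07761 = (-0.109, 0.047).

(-0.109, 0.047)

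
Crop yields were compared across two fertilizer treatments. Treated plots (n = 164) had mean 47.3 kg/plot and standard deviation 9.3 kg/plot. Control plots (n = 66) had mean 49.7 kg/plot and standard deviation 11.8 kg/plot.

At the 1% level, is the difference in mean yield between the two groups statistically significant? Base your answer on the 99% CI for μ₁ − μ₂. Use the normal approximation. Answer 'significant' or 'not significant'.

Per-group SEs: s₁/√n₁ = 9.3/√164 = 0.7262, s₂/√n₂ = 11.8/√66 = 1.4525.
Unpooled SE of the difference: √(0.52736644 + 2.10975625) = 1.6239.
Margin of error = z* · SE = 2.576 × 1.6239 = 4.1832.
x̄₁ − x̄₂ = 47.3 − 49.7 = -2.4000.
CI: -2.4000 ± 4.1832 = (-6.5832, 1.7832).
The interval (-6.5832, 1.7832) contains 0, so the difference is not significant.

not significant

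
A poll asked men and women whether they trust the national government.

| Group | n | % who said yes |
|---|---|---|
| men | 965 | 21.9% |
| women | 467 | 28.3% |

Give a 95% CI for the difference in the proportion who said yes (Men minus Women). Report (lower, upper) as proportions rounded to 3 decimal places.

(-0.112, -0.016)

Each SE is √(p̂(1−p̂)/n): √(0.2190·0.7810/965) = 0.01331 and √(0.2830·0.7170/467) = 0.02084.
SE(p̂₁ − p̂₂) = √(SE₁² + SE₂²) = √(0.0001771561 + 0.0004343056) = 0.02473, since the two samples are independent.
At 95% confidence z* = 1.960; margin = 1.960 × 0.02473 = 0.04847.
The difference is 0.2190 − 0.2830 = -0.0640, so the interval is -0.0640 ± 0.04847 = (-0.112, -0.016).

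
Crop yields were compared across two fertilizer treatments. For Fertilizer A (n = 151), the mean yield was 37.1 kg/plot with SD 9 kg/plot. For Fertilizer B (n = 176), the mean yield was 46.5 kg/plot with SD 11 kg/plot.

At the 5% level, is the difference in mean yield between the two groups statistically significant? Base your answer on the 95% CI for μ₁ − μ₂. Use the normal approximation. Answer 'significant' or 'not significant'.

significant

Standard errors of each mean: 9/√151 = 0.7324 and 11/√176 = 0.8292.
SE(x̄₁ − x̄₂) = √(0.7324² + 0.8292²) = 1.1063 for independent samples with unequal variances.
With z* = 1.960, the margin is 1.960 × 1.1063 = 2.1683.
x̄₁ − x̄₂ = 37.1 − 46.5 = -9.4000; the interval is -9.4000 ± 2.1683 = (-11.5683, -7.2317).
The interval (-11.5683, -7.2317) does not contain 0, so the difference is significant.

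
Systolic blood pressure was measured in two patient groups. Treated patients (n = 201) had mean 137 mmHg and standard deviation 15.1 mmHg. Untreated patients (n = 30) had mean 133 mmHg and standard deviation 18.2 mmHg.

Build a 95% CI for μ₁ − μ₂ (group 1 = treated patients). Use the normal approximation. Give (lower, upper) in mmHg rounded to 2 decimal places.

(-2.84, 10.84)

Per-group SEs: s₁/√n₁ = 15.1/√201 = 1.0651, s₂/√n₂ = 18.2/√30 = 3.3229.
Unpooled SE of the difference: √(1.13443801 + 11.04166441) = 3.4894.
Margin of error = z* · SE = 1.960 × 3.4894 = 6.8392.
x̄₁ − x̄₂ = 137 − 133 = 4.0000.
CI: 4.0000 ± 6.8392 = (-2.84, 10.84).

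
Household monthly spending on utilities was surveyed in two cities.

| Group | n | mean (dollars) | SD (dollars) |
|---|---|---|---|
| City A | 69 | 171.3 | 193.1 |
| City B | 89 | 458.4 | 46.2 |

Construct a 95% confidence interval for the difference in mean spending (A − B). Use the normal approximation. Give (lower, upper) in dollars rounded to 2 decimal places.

(-333.66, -240.54)

Per-group SEs: s₁/√n₁ = 193.1/√69 = 23.2465, s₂/√n₂ = 46.2/√89 = 4.8972.
Unpooled SE of the difference: √(540.39976225 + 23.98256784) = 23.7567.
Margin of error = z* · SE = 1.960 × 23.7567 = 46.5631.
x̄₁ − x̄₂ = 171.3 − 458.4 = -287.1000.
CI: -287.1000 ± 46.5631 = (-333.66, -240.54).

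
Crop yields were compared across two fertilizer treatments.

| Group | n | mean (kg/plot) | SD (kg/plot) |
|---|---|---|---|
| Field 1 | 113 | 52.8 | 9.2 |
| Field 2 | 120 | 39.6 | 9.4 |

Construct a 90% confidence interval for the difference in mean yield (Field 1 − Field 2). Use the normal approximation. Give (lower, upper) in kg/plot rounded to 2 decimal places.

Per-group SEs: s₁/√n₁ = 9.2/√113 = 0.8655, s₂/√n₂ = 9.4/√120 = 0.8581.
Unpooled SE of the difference: √(0.74909025 + 0.73633561) = 1.2188.
Margin of error = z* · SE = 1.645 × 1.2188 = 2.0049.
x̄₁ − x̄₂ = 52.8 − 39.6 = 13.2000.
CI: 13.2000 ± 2.0049 = (11.20, 15.20).

(11.20, 15.20)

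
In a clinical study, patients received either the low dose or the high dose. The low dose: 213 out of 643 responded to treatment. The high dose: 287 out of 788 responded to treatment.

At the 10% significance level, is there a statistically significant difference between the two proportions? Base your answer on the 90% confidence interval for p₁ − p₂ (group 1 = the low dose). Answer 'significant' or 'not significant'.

First, p̂₁ = 213/643 = 0.3313; p̂₂ = 287/788 = 0.3642.
The two standard errors are √(0.3313×0.6687/643) = 0.01856 and √(0.3642×0.6358/788) = 0.01714.
Because the samples are independent, SE_diff = √(0.01856² + 0.01714²) = 0.02526.
Using z* = 1.645 for 90%, ME = 1.645 × 0.02526 = 0.04155.
p̂₁ − p̂₂ = -0.0329; interval -0.0329 ± 0.04155 gives (-0.07445, 0.00865).
The interval (-0.07445, 0.00865) contains 0, so the difference is not significant.

not significant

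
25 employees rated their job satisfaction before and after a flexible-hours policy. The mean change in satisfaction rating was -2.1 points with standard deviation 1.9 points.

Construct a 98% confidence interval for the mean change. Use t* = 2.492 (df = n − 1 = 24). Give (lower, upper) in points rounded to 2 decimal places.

(-3.05, -1.15)

This is a matched-pairs design, so SE = s_d/√n = 1.9/√25 = 0.3800.
Margin = 2.492 × 0.3800 = 0.9470; the interval is -2.1 ± 0.9470 = (-3.05, -1.15).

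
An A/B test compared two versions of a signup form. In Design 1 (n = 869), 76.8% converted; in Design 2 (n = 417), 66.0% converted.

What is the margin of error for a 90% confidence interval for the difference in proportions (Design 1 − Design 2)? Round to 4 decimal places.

SE₁ = √(p̂₁(1−p̂₁)/n₁) = √(0.7680·0.2320/869) = 0.01432; SE₂ = √(0.6600·0.3400/417) = 0.02320.
Independent samples: SE of the difference = √(SE₁² + SE₂²) = √(0.0002050624 + 0.00053824) = 0.02726.
z* for 90% confidence is 1.645, so the margin of error is 1.645 × 0.02726 = 0.04484.

0.0448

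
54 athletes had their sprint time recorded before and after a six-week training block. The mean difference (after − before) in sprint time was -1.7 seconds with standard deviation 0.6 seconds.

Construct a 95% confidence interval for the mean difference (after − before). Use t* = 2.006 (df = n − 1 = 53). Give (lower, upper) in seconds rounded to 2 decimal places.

This is a matched-pairs design, so SE = s_d/√n = 0.6/√54 = 0.0816.
Margin = 2.006 × 0.0816 = 0.1637; the interval is -1.7 ± 0.1637 = (-1.86, -1.54).

(-1.86, -1.54)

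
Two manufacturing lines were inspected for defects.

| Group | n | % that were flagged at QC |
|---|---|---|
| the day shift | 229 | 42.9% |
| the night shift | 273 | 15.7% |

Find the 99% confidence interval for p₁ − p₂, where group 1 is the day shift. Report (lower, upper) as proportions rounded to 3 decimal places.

(0.170, 0.374)

Each SE is √(p̂(1−p̂)/n): √(0.4290·0.5710/229) = 0.03271 and √(0.1570·0.8430/273) = 0.02202.
SE(p̂₁ − p̂₂) = √(SE₁² + SE₂²) = √(0.0010699441 + 0.0004848804) = 0.03943, since the two samples are independent.
At 99% confidence z* = 2.576; margin = 2.576 × 0.03943 = 0.10157.
The difference is 0.4290 − 0.1570 = 0.2720, so the interval is 0.2720 ± 0.10157 = (0.170, 0.374).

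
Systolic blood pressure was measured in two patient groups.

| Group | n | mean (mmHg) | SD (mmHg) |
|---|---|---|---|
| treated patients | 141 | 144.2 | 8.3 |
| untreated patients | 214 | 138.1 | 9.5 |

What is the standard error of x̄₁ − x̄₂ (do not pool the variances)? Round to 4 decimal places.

0.9541

Per-group SEs: s₁/√n₁ = 8.3/√141 = 0.6990, s₂/√n₂ = 9.5/√214 = 0.6494.
Unpooled SE of the difference: √(0.488601 + 0.42172036) = 0.9541.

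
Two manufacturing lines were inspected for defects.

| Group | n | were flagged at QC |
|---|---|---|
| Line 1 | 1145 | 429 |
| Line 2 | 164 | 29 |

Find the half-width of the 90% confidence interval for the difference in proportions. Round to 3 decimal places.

First, p̂₁ = 429/1145 = 0.3747; p̂₂ = 29/164 = 0.1768.
The two standard errors are √(0.3747×0.6253/1145) = 0.01430 and √(0.1768×0.8232/164) = 0.02979.
Because the samples are independent, SE_diff = √(0.01430² + 0.02979²) = 0.03304.
Using z* = 1.645 for 90%, ME = 1.645 × 0.03304 = 0.05435.

0.054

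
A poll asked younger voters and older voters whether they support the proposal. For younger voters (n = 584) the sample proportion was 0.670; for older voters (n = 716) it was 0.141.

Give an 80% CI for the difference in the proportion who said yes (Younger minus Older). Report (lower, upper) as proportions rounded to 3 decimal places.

Each SE is √(p̂(1−p̂)/n): √(0.6700·0.3300/584) = 0.01946 and √(0.1410·0.8590/716) = 0.01301.
SE(p̂₁ − p̂₂) = √(SE₁² + SE₂²) = √(0.0003786916 + 0.0001692601) = 0.02341, since the two samples are independent.
At 80% confidence z* = 1.282; margin = 1.282 × 0.02341 = 0.03001.
The difference is 0.6700 − 0.1410 = 0.5290, so the interval is 0.5290 ± 0.03001 = (0.499, 0.559).

(0.499, 0.559)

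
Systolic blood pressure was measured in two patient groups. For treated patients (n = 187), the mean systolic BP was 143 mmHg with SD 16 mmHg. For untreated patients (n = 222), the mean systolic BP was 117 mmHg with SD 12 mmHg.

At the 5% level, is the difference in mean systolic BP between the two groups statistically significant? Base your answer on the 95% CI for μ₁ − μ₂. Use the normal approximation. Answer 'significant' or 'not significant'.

significant

Standard errors of each mean: 16/√187 = 1.1700 and 12/√222 = 0.8054.
SE(x̄₁ − x̄₂) = √(1.1700² + 0.8054²) = 1.4204 for independent samples with unequal variances.
With z* = 1.960, the margin is 1.960 × 1.4204 = 2.7840.
x̄₁ − x̄₂ = 143 − 117 = 26.0000; the interval is 26.0000 ± 2.7840 = (23.2160, 28.7840).
The interval (23.2160, 28.7840) does not contain 0, so the difference is significant.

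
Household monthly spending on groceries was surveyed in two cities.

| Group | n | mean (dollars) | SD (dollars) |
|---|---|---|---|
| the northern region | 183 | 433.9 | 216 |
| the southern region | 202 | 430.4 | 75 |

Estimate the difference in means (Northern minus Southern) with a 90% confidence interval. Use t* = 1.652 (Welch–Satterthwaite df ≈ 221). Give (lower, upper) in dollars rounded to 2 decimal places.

(-24.28, 31.28)

SE₁ = s₁/√n₁ = 216/√183 = 15.9672; SE₂ = 75/√202 = 5.2770.
Independent samples, unequal variances: SE_diff = √(SE₁² + SE₂²) = √(254.95147584 + 27.846729) = 16.8166.
t* = 1.652, so margin of error = 1.652 × 16.8166 = 27.7810.
Difference in means = 433.9 − 430.4 = 3.5000.
3.5000 ± 27.7810 → (-24.28, 31.28).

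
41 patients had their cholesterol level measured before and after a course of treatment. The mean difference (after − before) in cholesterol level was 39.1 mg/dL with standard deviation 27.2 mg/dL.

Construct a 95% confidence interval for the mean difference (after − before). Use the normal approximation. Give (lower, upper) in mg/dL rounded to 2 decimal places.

Paired design: SE = s_d/√n = 27.2/√41 = 4.2479.
z* = 1.960; margin of error = 1.960 × 4.2479 = 8.3259.
39.1 ± 8.3259 → (30.77, 47.43).

(30.77, 47.43)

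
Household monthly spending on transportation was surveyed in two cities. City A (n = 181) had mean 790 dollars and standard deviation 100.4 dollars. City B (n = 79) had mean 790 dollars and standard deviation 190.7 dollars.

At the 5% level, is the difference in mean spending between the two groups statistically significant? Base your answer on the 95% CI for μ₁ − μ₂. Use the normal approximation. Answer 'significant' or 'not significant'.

not significant

Standard errors of each mean: 100.4/√181 = 7.4627 and 190.7/√79 = 21.4554.
SE(x̄₁ − x̄₂) = √(7.4627² + 21.4554²) = 22.7162 for independent samples with unequal variances.
With z* = 1.960, the margin is 1.960 × 22.7162 = 44.5238.
x̄₁ − x̄₂ = 790 − 790 = 0.0000; the interval is 0.0000 ± 44.5238 = (-44.5238, 44.5238).
The interval (-44.5238, 44.5238) contains 0, so the difference is not significant.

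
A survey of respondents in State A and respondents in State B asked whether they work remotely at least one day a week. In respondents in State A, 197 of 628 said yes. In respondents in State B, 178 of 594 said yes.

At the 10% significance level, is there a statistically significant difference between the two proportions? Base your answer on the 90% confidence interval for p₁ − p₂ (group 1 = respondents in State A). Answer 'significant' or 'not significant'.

Sample proportions: 197/628 = 0.3137, 178/594 = 0.2997.
Each SE is √(p̂(1−p̂)/n): √(0.3137·0.6863/628) = 0.01852 and √(0.2997·0.7003/594) = 0.01880.
SE(p̂₁ − p̂₂) = √(SE₁² + SE₂²) = √(0.0003429904 + 0.00035344) = 0.02639, since the two samples are independent.
At 90% confidence z* = 1.645; margin = 1.645 × 0.02639 = 0.04341.
The difference is 0.3137 − 0.2997 = 0.0140, so the interval is 0.0140 ± 0.04341 = (-0.02941, 0.05741).
The interval (-0.02941, 0.05741) contains 0, so the difference is not significant.

not significant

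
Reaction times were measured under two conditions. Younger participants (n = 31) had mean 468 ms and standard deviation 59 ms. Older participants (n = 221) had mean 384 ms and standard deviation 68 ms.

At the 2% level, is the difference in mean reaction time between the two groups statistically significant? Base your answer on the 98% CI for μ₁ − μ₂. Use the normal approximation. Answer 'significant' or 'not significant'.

significant

Per-group SEs: s₁/√n₁ = 59/√31 = 10.5967, s₂/√n₂ = 68/√221 = 4.5742.
Unpooled SE of the difference: √(112.29005089 + 20.92330564) = 11.5418.
Margin of error = z* · SE = 2.326 × 11.5418 = 26.8462.
x̄₁ − x̄₂ = 468 − 384 = 84.0000.
CI: 84.0000 ± 26.8462 = (57.1538, 110.8462).
The interval (57.1538, 110.8462) does not contain 0, so the difference is significant.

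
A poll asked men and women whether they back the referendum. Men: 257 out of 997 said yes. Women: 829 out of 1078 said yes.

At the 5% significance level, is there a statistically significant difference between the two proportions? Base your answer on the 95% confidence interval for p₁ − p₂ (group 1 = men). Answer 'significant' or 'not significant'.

First, p̂₁ = 257/997 = 0.2578; p̂₂ = 829/1078 = 0.7690.
The two standard errors are √(0.2578×0.7422/997) = 0.01385 and √(0.7690×0.2310/1078) = 0.01284.
Because the samples are independent, SE_diff = √(0.01385² + 0.01284²) = 0.01889.
Using z* = 1.960 for 95%, ME = 1.960 × 0.01889 = 0.03702.
p̂₁ − p̂₂ = -0.5112; interval -0.5112 ± 0.03702 gives (-0.54822, -0.47418).
The interval (-0.54822, -0.47418) does not contain 0, so the difference is significant.

significant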